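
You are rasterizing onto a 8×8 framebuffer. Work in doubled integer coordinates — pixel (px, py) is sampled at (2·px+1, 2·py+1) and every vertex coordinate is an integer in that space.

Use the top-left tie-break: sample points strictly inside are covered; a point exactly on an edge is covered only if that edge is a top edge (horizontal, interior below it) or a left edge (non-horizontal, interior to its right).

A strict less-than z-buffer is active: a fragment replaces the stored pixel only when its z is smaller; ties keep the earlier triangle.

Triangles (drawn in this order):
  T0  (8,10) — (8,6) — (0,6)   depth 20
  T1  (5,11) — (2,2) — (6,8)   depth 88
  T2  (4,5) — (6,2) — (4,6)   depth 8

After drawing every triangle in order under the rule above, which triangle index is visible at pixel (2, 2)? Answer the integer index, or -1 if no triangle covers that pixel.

T0:
  2·area = 32  (B↔C swapped to make it positive)
  edge (8, 10)→(0, 6): d=(-8,-4) top-left  bias=+0
  edge (0, 6)→(8, 6): d=(8,0) top-left  bias=+0
  edge (8, 6)→(8, 10): d=(0,4) right/bottom  bias=-1
    (1,3)@(3, 7): e=[4,8,20] → #
    (2,3)@(5, 7): e=[12,8,12] → #
    (3,3)@(7, 7): e=[20,8,4] → #
    (4,3)@(9, 7): e=[28,8,-4] → ·
    (1,4)@(3, 9): e=[-12,24,20] → ·
    (2,4)@(5, 9): e=[-4,24,12] → ·
    (3,4)@(7, 9): e=[4,24,4] → #
    (4,4)@(9, 9): e=[12,24,-4] → ·
    (3,5)@(7, 11): e=[-12,40,4] → ·
  covered (4 px):
    · · · · · · · ·
    · · · · · · · ·
    · · · · · · · ·
    · # # # · · · ·
    · · · # · · · ·
    · · · · · · · ·
    · · · · · · · ·
    · · · · · · · ·
T1:
  2·area = 18
  edge (5, 11)→(2, 2): d=(-3,-9) top-left  bias=+0
  edge (2, 2)→(6, 8): d=(4,6) right/bottom  bias=-1
  edge (6, 8)→(5, 11): d=(-1,3) right/bottom  bias=-1
    (1,2)@(3, 5): e=[0,6,12] → #  [on edge]
    (2,2)@(5, 5): e=[18,-6,6] → ·
    (3,2)@(7, 5): e=[36,-18,0] → ·  [on edge]
    (1,3)@(3, 7): e=[-6,14,10] → ·
    (2,3)@(5, 7): e=[12,2,4] → #
    (3,3)@(7, 7): e=[30,-10,-2] → ·
    (2,4)@(5, 9): e=[6,10,2] → #
    (3,4)@(7, 9): e=[24,-2,-4] → ·
    (2,5)@(5, 11): e=[0,18,0] → ·  [on edge]
  covered (3 px):
    · · · · · · · ·
    · · · · · · · ·
    · # · · · · · ·
    · · # · · · · ·
    · · # · · · · ·
    · · · · · · · ·
    · · · · · · · ·
    · · · · · · · ·
T2:
  2·area = 2
  edge (4, 5)→(6, 2): d=(2,-3) top-left  bias=+0
  edge (6, 2)→(4, 6): d=(-2,4) right/bottom  bias=-1
  edge (4, 6)→(4, 5): d=(0,-1) top-left  bias=+0
  covered (0 px):
    · · · · · · · ·
    · · · · · · · ·
    · · · · · · · ·
    · · · · · · · ·
    · · · · · · · ·
    · · · · · · · ·
    · · · · · · · ·
    · · · · · · · ·

Z-buffer (winner per pixel, '.' = empty):
  . . . . . . . .
  . . . . . . . .
  . 1 . . . . . .
  . 0 0 0 . . . .
  . . 1 0 . . . .
  . . . . . . . .
  . . . . . . . .
  . . . . . . . .

Final: -1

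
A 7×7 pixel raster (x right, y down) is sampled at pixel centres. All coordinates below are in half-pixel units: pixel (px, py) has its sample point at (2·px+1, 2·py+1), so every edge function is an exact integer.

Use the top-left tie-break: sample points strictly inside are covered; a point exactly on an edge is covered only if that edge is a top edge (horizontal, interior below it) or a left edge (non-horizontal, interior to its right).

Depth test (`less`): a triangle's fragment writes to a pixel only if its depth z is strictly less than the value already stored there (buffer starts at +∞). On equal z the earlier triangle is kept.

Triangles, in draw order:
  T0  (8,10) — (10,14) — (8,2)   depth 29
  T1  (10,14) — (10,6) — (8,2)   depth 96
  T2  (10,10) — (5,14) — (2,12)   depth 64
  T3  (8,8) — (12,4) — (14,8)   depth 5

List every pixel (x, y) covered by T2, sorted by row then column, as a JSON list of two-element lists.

T0:
  2·area = 16  (B↔C swapped to make it positive)
  edge (8, 10)→(8, 2): d=(0,-8) top-left  bias=+0
  edge (8, 2)→(10, 14): d=(2,12) right/bottom  bias=-1
  edge (10, 14)→(8, 10): d=(-2,-4) top-left  bias=+0
    (4,4)@(9, 9): e=[8,2,6] → █
    (5,4)@(11, 9): e=[24,-22,14] → ·
    (4,5)@(9, 11): e=[8,6,2] → █
    (5,5)@(11, 11): e=[24,-18,10] → ·
    (4,6)@(9, 13): e=[8,10,-2] → ·
  covered (2 px):
    · · · · · · ·
    · · · · · · ·
    · · · · · · ·
    · · · · · · ·
    · · · · █ · ·
    · · · · █ · ·
    · · · · · · ·
T1:
  2·area = 16  (B↔C swapped to make it positive)
  edge (10, 14)→(8, 2): d=(-2,-12) top-left  bias=+0
  edge (8, 2)→(10, 6): d=(2,4) right/bottom  bias=-1
  edge (10, 6)→(10, 14): d=(0,8) right/bottom  bias=-1
    (4,2)@(9, 5): e=[6,2,8] → █
    (5,2)@(11, 5): e=[30,-6,-8] → ·
    (4,3)@(9, 7): e=[2,6,8] → █
    (5,3)@(11, 7): e=[26,-2,-8] → ·
    (4,4)@(9, 9): e=[-2,10,8] → ·
  covered (2 px):
    · · · · · · ·
    · · · · · · ·
    · · · · █ · ·
    · · · · █ · ·
    · · · · · · ·
    · · · · · · ·
    · · · · · · ·
T2:
  2·area = 22
  edge (10, 10)→(5, 14): d=(-5,4) right/bottom  bias=-1
  edge (5, 14)→(2, 12): d=(-3,-2) top-left  bias=+0
  edge (2, 12)→(10, 10): d=(8,-2) top-left  bias=+0
    (3,5)@(7, 11): e=[7,13,2] → █
    (4,5)@(9, 11): e=[-1,17,6] → ·
    (2,6)@(5, 13): e=[5,3,14] → █
    (3,6)@(7, 13): e=[-3,7,18] → ·
  covered (2 px):
    · · · · · · ·
    · · · · · · ·
    · · · · · · ·
    · · · · · · ·
    · · · · · · ·
    · · · █ · · ·
    · · █ · · · ·
T3:
  2·area = 24
  edge (8, 8)→(12, 4): d=(4,-4) top-left  bias=+0
  edge (12, 4)→(14, 8): d=(2,4) right/bottom  bias=-1
  edge (14, 8)→(8, 8): d=(-6,0) right/bottom  bias=-1
    (6,1)@(13, 3): e=[0,-6,30] → ·  [on edge]
    (5,2)@(11, 5): e=[0,6,18] → █  [on edge]
    (6,2)@(13, 5): e=[8,-2,18] → ·
    (4,3)@(9, 7): e=[0,18,6] → █  [on edge]
    (6,3)@(13, 7): e=[16,2,6] → █
    (3,4)@(7, 9): e=[0,30,-6] → ·  [on edge]
    (4,4)@(9, 9): e=[8,22,-6] → ·
    (5,4)@(11, 9): e=[16,14,-6] → ·
    (6,4)@(13, 9): e=[24,6,-6] → ·
    (2,5)@(5, 11): e=[0,42,-18] → ·  [on edge]
    (1,6)@(3, 13): e=[0,54,-30] → ·  [on edge]
  covered (4 px):
    · · · · · · ·
    · · · · · · ·
    · · · · · █ ·
    · · · · █ █ █
    · · · · · · ·
    · · · · · · ·
    · · · · · · ·

Final: [[3,5],[2,6]]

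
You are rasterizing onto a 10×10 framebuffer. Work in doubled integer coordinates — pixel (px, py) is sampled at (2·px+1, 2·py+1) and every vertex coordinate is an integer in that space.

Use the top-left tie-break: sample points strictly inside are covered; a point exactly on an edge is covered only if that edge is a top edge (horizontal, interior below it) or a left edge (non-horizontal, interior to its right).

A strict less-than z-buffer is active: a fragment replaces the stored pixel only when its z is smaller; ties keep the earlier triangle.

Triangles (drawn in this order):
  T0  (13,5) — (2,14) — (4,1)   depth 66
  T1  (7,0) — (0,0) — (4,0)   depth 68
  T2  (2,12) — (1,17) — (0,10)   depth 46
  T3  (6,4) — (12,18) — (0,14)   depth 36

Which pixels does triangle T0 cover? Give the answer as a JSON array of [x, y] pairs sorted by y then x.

T0:
  2·area = 125
  edge (13, 5)→(2, 14): d=(-11,9) right/bottom  bias=-1
  edge (2, 14)→(4, 1): d=(2,-13) top-left  bias=+0
  edge (4, 1)→(13, 5): d=(9,4) right/bottom  bias=-1
    (2,1)@(5, 3): e=[94,17,14] → #
    (3,1)@(7, 3): e=[76,43,6] → #
    (4,1)@(9, 3): e=[58,69,-2] → ·
    (2,2)@(5, 5): e=[72,21,32] → #
    (4,2)@(9, 5): e=[36,73,16] → #
    (5,2)@(11, 5): e=[18,99,8] → #
    (6,2)@(13, 5): e=[0,125,0] → ·  [on edge]
    (2,3)@(5, 7): e=[50,25,50] → #
    (5,3)@(11, 7): e=[-4,103,26] → ·
    (1,4)@(3, 9): e=[46,3,76] → #
    (4,4)@(9, 9): e=[-8,81,52] → ·
    (1,5)@(3, 11): e=[24,7,94] → #
  covered (15 px):
    · · · · · · · · · ·
    · · # # · · · · · ·
    · · # # # # · · · ·
    · · # # # · · · · ·
    · # # # · · · · · ·
    · # # · · · · · · ·
    · # · · · · · · · ·
    · · · · · · · · · ·
    · · · · · · · · · ·
    · · · · · · · · · ·
T1:
  degenerate (2·area = 0) — covers nothing
T2:
  2·area = 12
  edge (2, 12)→(1, 17): d=(-1,5) right/bottom  bias=-1
  edge (1, 17)→(0, 10): d=(-1,-7) top-left  bias=+0
  edge (0, 10)→(2, 12): d=(2,2) right/bottom  bias=-1
    (1,3)@(3, 7): e=[0,24,-12] → ·  [on edge]
    (0,5)@(1, 11): e=[6,6,0] → ·  [on edge]
    (0,6)@(1, 13): e=[4,4,4] → #
    (1,6)@(3, 13): e=[-6,18,0] → ·  [on edge]
    (0,7)@(1, 15): e=[2,2,8] → #
    (1,7)@(3, 15): e=[-8,16,4] → ·
    (2,7)@(5, 15): e=[-18,30,0] → ·  [on edge]
    (0,8)@(1, 17): e=[0,0,12] → ·  [on edge]
    (3,8)@(7, 17): e=[-30,42,0] → ·  [on edge]
    (4,9)@(9, 19): e=[-42,54,0] → ·  [on edge]
  covered (2 px):
    · · · · · · · · · ·
    · · · · · · · · · ·
    · · · · · · · · · ·
    · · · · · · · · · ·
    · · · · · · · · · ·
    · · · · · · · · · ·
    # · · · · · · · · ·
    # · · · · · · · · ·
    · · · · · · · · · ·
    · · · · · · · · · ·
T3:
  2·area = 144
  edge (6, 4)→(12, 18): d=(6,14) right/bottom  bias=-1
  edge (12, 18)→(0, 14): d=(-12,-4) top-left  bias=+0
  edge (0, 14)→(6, 4): d=(6,-10) top-left  bias=+0
    (2,3)@(5, 7): e=[32,104,8] → #
    (3,3)@(7, 7): e=[4,112,28] → #
    (4,3)@(9, 7): e=[-24,120,48] → ·
    (1,4)@(3, 9): e=[72,72,0] → #  [on edge]
    (4,4)@(9, 9): e=[-12,96,60] → ·
    (1,5)@(3, 11): e=[84,48,12] → #
    (4,5)@(9, 11): e=[0,72,72] → ·  [on edge]
    (0,6)@(1, 13): e=[124,16,4] → #
    (4,6)@(9, 13): e=[12,48,84] → #
    (5,6)@(11, 13): e=[-16,56,104] → ·
    (0,7)@(1, 15): e=[136,-8,16] → ·
    (1,7)@(3, 15): e=[108,0,36] → #  [on edge]
    (4,8)@(9, 17): e=[36,0,108] → #  [on edge]
    (7,9)@(15, 19): e=[-36,0,180] → ·  [on edge]
  covered (19 px):
    · · · · · · · · · ·
    · · · · · · · · · ·
    · · · · · · · · · ·
    · · # # · · · · · ·
    · # # # · · · · · ·
    · # # # · · · · · ·
    # # # # # · · · · ·
    · # # # # · · · · ·
    · · · · # # · · · ·
    · · · · · · · · · ·

Answer: [[2,1],[3,1],[2,2],[3,2],[4,2],[5,2],[2,3],[3,3],[4,3],[1,4],[2,4],[3,4],[1,5],[2,5],[1,6]]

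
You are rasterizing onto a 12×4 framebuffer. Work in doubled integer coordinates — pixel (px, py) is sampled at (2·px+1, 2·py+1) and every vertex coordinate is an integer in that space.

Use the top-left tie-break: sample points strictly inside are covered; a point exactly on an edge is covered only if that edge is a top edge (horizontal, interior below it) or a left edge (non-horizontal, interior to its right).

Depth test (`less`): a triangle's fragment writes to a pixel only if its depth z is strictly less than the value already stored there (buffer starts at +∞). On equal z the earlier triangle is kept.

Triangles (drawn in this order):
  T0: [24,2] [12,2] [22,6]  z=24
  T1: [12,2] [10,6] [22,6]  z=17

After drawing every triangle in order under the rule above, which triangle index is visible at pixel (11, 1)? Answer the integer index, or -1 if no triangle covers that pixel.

T0:
  2·area = 48  (B↔C swapped to make it positive)
  edge (24, 2)→(22, 6): d=(-2,4) right/bottom  bias=-1
  edge (22, 6)→(12, 2): d=(-10,-4) top-left  bias=+0
  edge (12, 2)→(24, 2): d=(12,0) top-left  bias=+0
    (7,1)@(15, 3): e=[34,2,12] → X
    (8,1)@(17, 3): e=[26,10,12] → X
    (9,1)@(19, 3): e=[18,18,12] → X
    (10,1)@(21, 3): e=[10,26,12] → X
    (11,1)@(23, 3): e=[2,34,12] → X
    (7,2)@(15, 5): e=[30,-18,36] → .
    (8,2)@(17, 5): e=[22,-10,36] → .
    (9,2)@(19, 5): e=[14,-2,36] → .
    (10,2)@(21, 5): e=[6,6,36] → X
    (11,2)@(23, 5): e=[-2,14,36] → .
    (10,3)@(21, 7): e=[2,-14,60] → .
  covered (6 px):
    . . . . . . . . . . . .
    . . . . . . . X X X X X
    . . . . . . . . . . X .
    . . . . . . . . . . . .
T1:
  2·area = 48  (B↔C swapped to make it positive)
  edge (12, 2)→(22, 6): d=(10,4) right/bottom  bias=-1
  edge (22, 6)→(10, 6): d=(-12,0) right/bottom  bias=-1
  edge (10, 6)→(12, 2): d=(2,-4) top-left  bias=+0
    (6,1)@(13, 3): e=[6,36,6] → X
    (7,1)@(15, 3): e=[-2,36,14] → .
    (5,2)@(11, 5): e=[34,12,2] → X
    (7,2)@(15, 5): e=[18,12,18] → X
    (8,2)@(17, 5): e=[10,12,26] → X
    (9,2)@(19, 5): e=[2,12,34] → X
    (10,2)@(21, 5): e=[-6,12,42] → .
    (5,3)@(11, 7): e=[54,-12,6] → .
    (6,3)@(13, 7): e=[46,-12,14] → .
    (7,3)@(15, 7): e=[38,-12,22] → .
    (8,3)@(17, 7): e=[30,-12,30] → .
    (9,3)@(19, 7): e=[22,-12,38] → .
  covered (6 px):
    . . . . . . . . . . . .
    . . . . . . X . . . . .
    . . . . . X X X X X . .
    . . . . . . . . . . . .

Z-buffer (winner per pixel, '.' = empty):
  . . . . . . . . . . . .
  . . . . . . 1 0 0 0 0 0
  . . . . . 1 1 1 1 1 0 .
  . . . . . . . . . . . .

Result: 0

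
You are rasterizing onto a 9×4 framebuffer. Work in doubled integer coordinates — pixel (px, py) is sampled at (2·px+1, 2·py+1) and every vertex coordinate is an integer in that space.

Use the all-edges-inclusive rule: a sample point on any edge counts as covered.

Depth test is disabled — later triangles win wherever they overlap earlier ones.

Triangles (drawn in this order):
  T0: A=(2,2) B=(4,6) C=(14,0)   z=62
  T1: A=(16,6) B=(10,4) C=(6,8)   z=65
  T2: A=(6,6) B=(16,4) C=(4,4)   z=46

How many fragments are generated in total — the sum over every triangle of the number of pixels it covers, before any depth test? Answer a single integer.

T0:
  2·area = 52  (B↔C swapped to make it positive)
  edge (2, 2)→(14, 0): d=(12,-2) inclusive
  edge (14, 0)→(4, 6): d=(-10,6) inclusive
  edge (4, 6)→(2, 2): d=(-2,-4) inclusive
    (4,0)@(9, 1): e=[2,20,30] → X
    (5,0)@(11, 1): e=[6,8,38] → X
    (6,0)@(13, 1): e=[10,-4,46] → .
    (1,1)@(3, 3): e=[14,36,2] → X
    (2,1)@(5, 3): e=[18,24,10] → X
    (3,1)@(7, 3): e=[22,12,18] → X
    (4,1)@(9, 3): e=[26,0,26] → X  [on edge]
    (5,1)@(11, 3): e=[30,-12,34] → .
    (1,2)@(3, 5): e=[38,16,-2] → .
    (2,2)@(5, 5): e=[42,4,6] → X
    (3,2)@(7, 5): e=[46,-8,14] → .
    (4,2)@(9, 5): e=[50,-20,22] → .
  covered (7 px):
    . . . . X X . . .
    . X X X X . . . .
    . . X . . . . . .
    . . . . . . . . .
T1:
  2·area = 32  (B↔C swapped to make it positive)
  edge (16, 6)→(6, 8): d=(-10,2) inclusive
  edge (6, 8)→(10, 4): d=(4,-4) inclusive
  edge (10, 4)→(16, 6): d=(6,2) inclusive
    (0,0)@(1, 1): e=[80,-48,0] → .  [on edge]
    (6,0)@(13, 1): e=[56,0,-24] → .  [on edge]
    (3,1)@(7, 3): e=[48,-16,0] → .  [on edge]
    (5,1)@(11, 3): e=[40,0,-8] → .  [on edge]
    (4,2)@(9, 5): e=[24,0,8] → X  [on edge]
    (5,2)@(11, 5): e=[20,8,4] → X
    (6,2)@(13, 5): e=[16,16,0] → X  [on edge]
    (7,2)@(15, 5): e=[12,24,-4] → .
    (3,3)@(7, 7): e=[8,0,24] → X  [on edge]
    (5,3)@(11, 7): e=[0,16,16] → X  [on edge]
    (6,3)@(13, 7): e=[-4,24,12] → .
  covered (6 px):
    . . . . . . . . .
    . . . . . . . . .
    . . . . X X X . .
    . . . X X X . . .
T2:
  2·area = 24  (B↔C swapped to make it positive)
  edge (6, 6)→(4, 4): d=(-2,-2) inclusive
  edge (4, 4)→(16, 4): d=(12,0) inclusive
  edge (16, 4)→(6, 6): d=(-10,2) inclusive
    (0,0)@(1, 1): e=[0,-36,60] → .  [on edge]
    (1,1)@(3, 3): e=[0,-12,36] → .  [on edge]
    (2,2)@(5, 5): e=[0,12,12] → X  [on edge]
    (3,2)@(7, 5): e=[4,12,8] → X
    (4,2)@(9, 5): e=[8,12,4] → X
    (5,2)@(11, 5): e=[12,12,0] → X  [on edge]
    (6,2)@(13, 5): e=[16,12,-4] → .
    (0,3)@(1, 7): e=[-12,36,0] → .  [on edge]
    (2,3)@(5, 7): e=[-4,36,-8] → .
    (3,3)@(7, 7): e=[0,36,-12] → .  [on edge]
    (4,3)@(9, 7): e=[4,36,-16] → .
    (5,3)@(11, 7): e=[8,36,-20] → .
  covered (4 px):
    . . . . . . . . .
    . . . . . . . . .
    . . X X X X . . .
    . . . . . . . . .

Answer: 17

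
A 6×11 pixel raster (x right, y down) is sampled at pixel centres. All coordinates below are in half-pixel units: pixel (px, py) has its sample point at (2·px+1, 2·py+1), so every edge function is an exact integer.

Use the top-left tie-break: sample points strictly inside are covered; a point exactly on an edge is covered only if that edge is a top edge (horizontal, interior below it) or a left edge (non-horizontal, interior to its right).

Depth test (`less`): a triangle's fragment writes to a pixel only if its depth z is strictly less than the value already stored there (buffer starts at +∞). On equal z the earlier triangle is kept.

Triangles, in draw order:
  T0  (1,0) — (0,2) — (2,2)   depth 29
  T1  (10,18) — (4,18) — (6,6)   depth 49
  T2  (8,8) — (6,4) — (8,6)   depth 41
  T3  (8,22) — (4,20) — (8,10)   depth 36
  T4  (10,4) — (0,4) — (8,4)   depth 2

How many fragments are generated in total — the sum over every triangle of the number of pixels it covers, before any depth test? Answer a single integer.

T0:
  2·area = 4  (B↔C swapped to make it positive)
  edge (1, 0)→(2, 2): d=(1,2) right/bottom  bias=-1
  edge (2, 2)→(0, 2): d=(-2,0) right/bottom  bias=-1
  edge (0, 2)→(1, 0): d=(1,-2) top-left  bias=+0
    (0,0)@(1, 1): e=[1,2,1] → X
    (1,0)@(3, 1): e=[-3,2,5] → .
    (0,1)@(1, 3): e=[3,-2,3] → .
  covered (1 px):
    X . . . . .
    . . . . . .
    . . . . . .
    . . . . . .
    . . . . . .
    . . . . . .
    . . . . . .
    . . . . . .
    . . . . . .
    . . . . . .
    . . . . . .
T1:
  2·area = 72
  edge (10, 18)→(4, 18): d=(-6,0) right/bottom  bias=-1
  edge (4, 18)→(6, 6): d=(2,-12) top-left  bias=+0
  edge (6, 6)→(10, 18): d=(4,12) right/bottom  bias=-1
    (2,1)@(5, 3): e=[90,-18,0] → .  [on edge]
    (3,4)@(7, 9): e=[54,18,0] → .  [on edge]
    (3,5)@(7, 11): e=[42,22,8] → X
    (4,5)@(9, 11): e=[42,46,-16] → .
    (2,6)@(5, 13): e=[30,2,40] → X
    (4,6)@(9, 13): e=[30,50,-8] → .
    (2,7)@(5, 15): e=[18,6,48] → X
    (4,7)@(9, 15): e=[18,54,0] → .  [on edge]
    (2,8)@(5, 17): e=[6,10,56] → X
    (4,8)@(9, 17): e=[6,58,8] → X
    (5,8)@(11, 17): e=[6,82,-16] → .
    (2,9)@(5, 19): e=[-6,14,64] → .
    (5,10)@(11, 21): e=[-18,90,0] → .  [on edge]
  covered (8 px):
    . . . . . .
    . . . . . .
    . . . . . .
    . . . . . .
    . . . . . .
    . . . X . .
    . . X X . .
    . . X X . .
    . . X X X .
    . . . . . .
    . . . . . .
T2:
  2·area = 4
  edge (8, 8)→(6, 4): d=(-2,-4) top-left  bias=+0
  edge (6, 4)→(8, 6): d=(2,2) right/bottom  bias=-1
  edge (8, 6)→(8, 8): d=(0,2) right/bottom  bias=-1
    (1,0)@(3, 1): e=[-6,0,10] → .  [on edge]
    (2,1)@(5, 3): e=[-2,0,6] → .  [on edge]
    (3,2)@(7, 5): e=[2,0,2] → .  [on edge]
    (4,3)@(9, 7): e=[6,0,-2] → .  [on edge]
    (5,4)@(11, 9): e=[10,0,-6] → .  [on edge]
  covered (0 px):
    . . . . . .
    . . . . . .
    . . . . . .
    . . . . . .
    . . . . . .
    . . . . . .
    . . . . . .
    . . . . . .
    . . . . . .
    . . . . . .
    . . . . . .
T3:
  2·area = 48
  edge (8, 22)→(4, 20): d=(-4,-2) top-left  bias=+0
  edge (4, 20)→(8, 10): d=(4,-10) top-left  bias=+0
  edge (8, 10)→(8, 22): d=(0,12) right/bottom  bias=-1
    (3,6)@(7, 13): e=[34,2,12] → X
    (4,6)@(9, 13): e=[38,22,-12] → .
    (3,7)@(7, 15): e=[26,10,12] → X
    (4,7)@(9, 15): e=[30,30,-12] → .
    (3,8)@(7, 17): e=[18,18,12] → X
    (4,8)@(9, 17): e=[22,38,-12] → .
    (2,9)@(5, 19): e=[6,6,36] → X
    (4,9)@(9, 19): e=[14,46,-12] → .
    (2,10)@(5, 21): e=[-2,14,36] → .
    (3,10)@(7, 21): e=[2,34,12] → X
    (4,10)@(9, 21): e=[6,54,-12] → .
  covered (6 px):
    . . . . . .
    . . . . . .
    . . . . . .
    . . . . . .
    . . . . . .
    . . . . . .
    . . . X . .
    . . . X . .
    . . . X . .
    . . X X . .
    . . . X . .
T4:
  degenerate (2·area = 0) — covers nothing

Result: 15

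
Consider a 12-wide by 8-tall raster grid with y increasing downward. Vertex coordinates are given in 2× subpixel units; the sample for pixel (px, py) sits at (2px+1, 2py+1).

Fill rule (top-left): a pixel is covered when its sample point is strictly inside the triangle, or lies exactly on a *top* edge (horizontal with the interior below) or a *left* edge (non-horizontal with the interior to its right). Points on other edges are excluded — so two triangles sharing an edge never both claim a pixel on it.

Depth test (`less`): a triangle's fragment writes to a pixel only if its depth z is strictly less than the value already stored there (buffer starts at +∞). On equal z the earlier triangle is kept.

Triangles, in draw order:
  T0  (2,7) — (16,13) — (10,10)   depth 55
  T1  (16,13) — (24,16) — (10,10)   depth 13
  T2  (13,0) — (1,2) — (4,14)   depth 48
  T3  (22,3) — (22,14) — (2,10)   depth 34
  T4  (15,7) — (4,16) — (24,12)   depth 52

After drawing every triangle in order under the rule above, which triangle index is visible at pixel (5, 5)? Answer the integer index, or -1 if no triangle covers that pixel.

T0:
  2·area = 6  (B↔C swapped to make it positive)
  edge (2, 7)→(10, 10): d=(8,3) right/bottom  bias=-1
  edge (10, 10)→(16, 13): d=(6,3) right/bottom  bias=-1
  edge (16, 13)→(2, 7): d=(-14,-6) top-left  bias=+0
    (3,4)@(7, 9): e=[1,3,2] → #
    (4,4)@(9, 9): e=[-5,-3,14] → ·
    (3,5)@(7, 11): e=[17,15,-26] → ·
  covered (1 px):
    · · · · · · · · · · · ·
    · · · · · · · · · · · ·
    · · · · · · · · · · · ·
    · · · · · · · · · · · ·
    · · · # · · · · · · · ·
    · · · · · · · · · · · ·
    · · · · · · · · · · · ·
    · · · · · · · · · · · ·
T1:
  2·area = 6  (B↔C swapped to make it positive)
  edge (16, 13)→(10, 10): d=(-6,-3) top-left  bias=+0
  edge (10, 10)→(24, 16): d=(14,6) right/bottom  bias=-1
  edge (24, 16)→(16, 13): d=(-8,-3) top-left  bias=+0
    (1,3)@(3, 7): e=[-3,0,9] → ·  [on edge]
    (8,6)@(17, 13): e=[3,0,3] → ·  [on edge]
  covered (0 px):
    · · · · · · · · · · · ·
    · · · · · · · · · · · ·
    · · · · · · · · · · · ·
    · · · · · · · · · · · ·
    · · · · · · · · · · · ·
    · · · · · · · · · · · ·
    · · · · · · · · · · · ·
    · · · · · · · · · · · ·
T2:
  2·area = 150  (B↔C swapped to make it positive)
  edge (13, 0)→(4, 14): d=(-9,14) right/bottom  bias=-1
  edge (4, 14)→(1, 2): d=(-3,-12) top-left  bias=+0
  edge (1, 2)→(13, 0): d=(12,-2) top-left  bias=+0
    (3,0)@(7, 1): e=[75,75,0] → #  [on edge]
    (4,0)@(9, 1): e=[47,99,4] → #
    (5,0)@(11, 1): e=[19,123,8] → #
    (6,0)@(13, 1): e=[-9,147,12] → ·
    (1,1)@(3, 3): e=[113,21,16] → #
    (2,1)@(5, 3): e=[85,45,20] → #
    (6,1)@(13, 3): e=[-27,141,36] → ·
    (1,2)@(3, 5): e=[95,15,40] → #
    (5,2)@(11, 5): e=[-17,111,56] → ·
    (1,3)@(3, 7): e=[77,9,64] → #
    (4,3)@(9, 7): e=[-7,81,76] → ·
    (1,4)@(3, 9): e=[59,3,88] → #
  covered (19 px):
    · · · # # # · · · · · ·
    · # # # # # · · · · · ·
    · # # # # · · · · · · ·
    · # # # · · · · · · · ·
    · # # # · · · · · · · ·
    · · # · · · · · · · · ·
    · · · · · · · · · · · ·
    · · · · · · · · · · · ·
T3:
  2·area = 220
  edge (22, 3)→(22, 14): d=(0,11) right/bottom  bias=-1
  edge (22, 14)→(2, 10): d=(-20,-4) top-left  bias=+0
  edge (2, 10)→(22, 3): d=(20,-7) top-left  bias=+0
    (8,2)@(17, 5): e=[55,160,5] → #
    (9,2)@(19, 5): e=[33,168,19] → #
    (10,2)@(21, 5): e=[11,176,33] → #
    (11,2)@(23, 5): e=[-11,184,47] → ·
    (5,3)@(11, 7): e=[121,96,3] → #
    (6,3)@(13, 7): e=[99,104,17] → #
    (7,3)@(15, 7): e=[77,112,31] → #
    (11,3)@(23, 7): e=[-11,144,87] → ·
    (2,4)@(5, 9): e=[187,32,1] → #
    (3,4)@(7, 9): e=[165,40,15] → #
    (4,4)@(9, 9): e=[143,48,29] → #
    (11,4)@(23, 9): e=[-11,104,127] → ·
    (3,5)@(7, 11): e=[165,0,55] → #  [on edge]
    (8,6)@(17, 13): e=[55,0,165] → #  [on edge]
  covered (29 px):
    · · · · · · · · · · · ·
    · · · · · · · · · · · ·
    · · · · · · · · # # # ·
    · · · · · # # # # # # ·
    · · # # # # # # # # # ·
    · · · # # # # # # # # ·
    · · · · · · · · # # # ·
    · · · · · · · · · · · ·
T4:
  2·area = 136  (B↔C swapped to make it positive)
  edge (15, 7)→(24, 12): d=(9,5) right/bottom  bias=-1
  edge (24, 12)→(4, 16): d=(-20,4) right/bottom  bias=-1
  edge (4, 16)→(15, 7): d=(11,-9) top-left  bias=+0
    (7,3)@(15, 7): e=[0,136,0] → ·  [on edge]
    (6,4)@(13, 9): e=[28,104,4] → #
    (7,4)@(15, 9): e=[18,96,22] → #
    (8,4)@(17, 9): e=[8,88,40] → #
    (9,4)@(19, 9): e=[-2,80,58] → ·
    (5,5)@(11, 11): e=[56,72,8] → #
    (9,5)@(19, 11): e=[16,40,80] → #
    (10,5)@(21, 11): e=[6,32,98] → #
    (11,5)@(23, 11): e=[-4,24,116] → ·
    (4,6)@(9, 13): e=[84,40,12] → #
    (9,6)@(19, 13): e=[34,0,102] → ·  [on edge]
    (10,6)@(21, 13): e=[24,-8,120] → ·
    (4,7)@(9, 15): e=[102,0,34] → ·  [on edge]
  covered (15 px):
    · · · · · · · · · · · ·
    · · · · · · · · · · · ·
    · · · · · · · · · · · ·
    · · · · · · · · · · · ·
    · · · · · · # # # · · ·
    · · · · · # # # # # # ·
    · · · · # # # # # · · ·
    · · · # · · · · · · · ·

Z-buffer (winner per pixel, '.' = empty):
  . . . 2 2 2 . . . . . .
  . 2 2 2 2 2 . . . . . .
  . 2 2 2 2 . . . 3 3 3 .
  . 2 2 2 . 3 3 3 3 3 3 .
  . 2 3 3 3 3 3 3 3 3 3 .
  . . 2 3 3 3 3 3 3 3 3 .
  . . . . 4 4 4 4 3 3 3 .
  . . . 4 . . . . . . . .

Result: 3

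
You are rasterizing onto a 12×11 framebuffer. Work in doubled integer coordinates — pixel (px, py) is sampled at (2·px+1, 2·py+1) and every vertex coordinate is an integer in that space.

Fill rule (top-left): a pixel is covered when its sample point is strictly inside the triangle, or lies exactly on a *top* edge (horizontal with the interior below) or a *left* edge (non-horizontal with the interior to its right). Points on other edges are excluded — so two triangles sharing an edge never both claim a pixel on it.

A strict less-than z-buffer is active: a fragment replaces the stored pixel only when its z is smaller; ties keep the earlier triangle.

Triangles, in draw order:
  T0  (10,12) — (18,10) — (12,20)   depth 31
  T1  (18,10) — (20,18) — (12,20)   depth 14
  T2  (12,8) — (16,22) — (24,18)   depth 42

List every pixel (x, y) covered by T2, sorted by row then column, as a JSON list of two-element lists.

T0:
  2·area = 68
  edge (10, 12)→(18, 10): d=(8,-2) top-left  bias=+0
  edge (18, 10)→(12, 20): d=(-6,10) right/bottom  bias=-1
  edge (12, 20)→(10, 12): d=(-2,-8) top-left  bias=+0
    (10,2)@(21, 5): e=[-34,0,102] → ·  [on edge]
    (7,5)@(15, 11): e=[2,24,42] → █
    (8,5)@(17, 11): e=[6,4,58] → █
    (9,5)@(19, 11): e=[10,-16,74] → ·
    (5,6)@(11, 13): e=[10,52,6] → █
    (6,6)@(13, 13): e=[14,32,22] → █
    (8,6)@(17, 13): e=[22,-8,54] → ·
    (5,7)@(11, 15): e=[26,40,2] → █
    (7,7)@(15, 15): e=[34,0,34] → ·  [on edge]
    (5,8)@(11, 17): e=[42,28,-2] → ·
    (6,8)@(13, 17): e=[46,8,14] → █
    (7,8)@(15, 17): e=[50,-12,30] → ·
  covered (8 px):
    · · · · · · · · · · · ·
    · · · · · · · · · · · ·
    · · · · · · · · · · · ·
    · · · · · · · · · · · ·
    · · · · · · · · · · · ·
    · · · · · · · █ █ · · ·
    · · · · · █ █ █ · · · ·
    · · · · · █ █ · · · · ·
    · · · · · · █ · · · · ·
    · · · · · · · · · · · ·
    · · · · · · · · · · · ·
T1:
  2·area = 68
  edge (18, 10)→(20, 18): d=(2,8) right/bottom  bias=-1
  edge (20, 18)→(12, 20): d=(-8,2) right/bottom  bias=-1
  edge (12, 20)→(18, 10): d=(6,-10) top-left  bias=+0
    (10,2)@(21, 5): e=[-34,102,0] → ·  [on edge]
    (8,6)@(17, 13): e=[14,46,8] → █
    (9,6)@(19, 13): e=[-2,42,28] → ·
    (7,7)@(15, 15): e=[34,34,0] → █  [on edge]
    (9,7)@(19, 15): e=[2,26,40] → █
    (10,7)@(21, 15): e=[-14,22,60] → ·
    (7,8)@(15, 17): e=[38,18,12] → █
    (10,8)@(21, 17): e=[-10,6,72] → ·
    (6,9)@(13, 19): e=[58,6,4] → █
    (8,9)@(17, 19): e=[26,-2,44] → ·
    (9,9)@(19, 19): e=[10,-6,64] → ·
    (6,10)@(13, 21): e=[62,-10,16] → ·
  covered (9 px):
    · · · · · · · · · · · ·
    · · · · · · · · · · · ·
    · · · · · · · · · · · ·
    · · · · · · · · · · · ·
    · · · · · · · · · · · ·
    · · · · · · · · · · · ·
    · · · · · · · · █ · · ·
    · · · · · · · █ █ █ · ·
    · · · · · · · █ █ █ · ·
    · · · · · · █ █ · · · ·
    · · · · · · · · · · · ·
T2:
  2·area = 128  (B↔C swapped to make it positive)
  edge (12, 8)→(24, 18): d=(12,10) right/bottom  bias=-1
  edge (24, 18)→(16, 22): d=(-8,4) right/bottom  bias=-1
  edge (16, 22)→(12, 8): d=(-4,-14) top-left  bias=+0
    (6,4)@(13, 9): e=[2,116,10] → █
    (7,4)@(15, 9): e=[-18,108,38] → ·
    (6,5)@(13, 11): e=[26,100,2] → █
    (7,5)@(15, 11): e=[6,92,30] → █
    (8,5)@(17, 11): e=[-14,84,58] → ·
    (6,6)@(13, 13): e=[50,84,-6] → ·
    (7,6)@(15, 13): e=[30,76,22] → █
    (8,6)@(17, 13): e=[10,68,50] → █
    (9,6)@(19, 13): e=[-10,60,78] → ·
    (7,7)@(15, 15): e=[54,60,14] → █
    (9,7)@(19, 15): e=[14,44,70] → █
    (10,7)@(21, 15): e=[-6,36,98] → ·
  covered (16 px):
    · · · · · · · · · · · ·
    · · · · · · · · · · · ·
    · · · · · · · · · · · ·
    · · · · · · · · · · · ·
    · · · · · · █ · · · · ·
    · · · · · · █ █ · · · ·
    · · · · · · · █ █ · · ·
    · · · · · · · █ █ █ · ·
    · · · · · · · █ █ █ █ ·
    · · · · · · · · █ █ █ ·
    · · · · · · · · █ · · ·

Answer: [[6,4],[6,5],[7,5],[7,6],[8,6],[7,7],[8,7],[9,7],[7,8],[8,8],[9,8],[10,8],[8,9],[9,9],[10,9],[8,10]]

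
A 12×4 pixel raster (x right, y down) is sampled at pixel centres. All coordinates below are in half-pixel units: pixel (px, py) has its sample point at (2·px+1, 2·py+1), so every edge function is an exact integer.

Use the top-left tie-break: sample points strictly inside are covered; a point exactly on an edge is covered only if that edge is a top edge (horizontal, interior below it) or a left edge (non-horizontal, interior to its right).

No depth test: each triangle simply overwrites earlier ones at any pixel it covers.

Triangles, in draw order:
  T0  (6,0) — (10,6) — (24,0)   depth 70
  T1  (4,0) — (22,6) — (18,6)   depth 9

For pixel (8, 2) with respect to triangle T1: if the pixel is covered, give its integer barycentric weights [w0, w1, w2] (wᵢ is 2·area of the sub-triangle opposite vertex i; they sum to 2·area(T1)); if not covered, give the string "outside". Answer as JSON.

T0:
  2·area = 108  (B↔C swapped to make it positive)
  edge (6, 0)→(24, 0): d=(18,0) top-left  bias=+0
  edge (24, 0)→(10, 6): d=(-14,6) right/bottom  bias=-1
  edge (10, 6)→(6, 0): d=(-4,-6) top-left  bias=+0
    (3,0)@(7, 1): e=[18,88,2] → █
    (4,0)@(9, 1): e=[18,76,14] → █
    (5,0)@(11, 1): e=[18,64,26] → █
    (6,0)@(13, 1): e=[18,52,38] → █
    (7,0)@(15, 1): e=[18,40,50] → █
    (8,0)@(17, 1): e=[18,28,62] → █
    (9,0)@(19, 1): e=[18,16,74] → █
    (10,0)@(21, 1): e=[18,4,86] → █
    (11,0)@(23, 1): e=[18,-8,98] → ·
    (3,1)@(7, 3): e=[54,60,-6] → ·
    (4,1)@(9, 3): e=[54,48,6] → █
    (8,1)@(17, 3): e=[54,0,54] → ·  [on edge]
  covered (13 px):
    · · · █ █ █ █ █ █ █ █ ·
    · · · · █ █ █ █ · · · ·
    · · · · · █ · · · · · ·
    · · · · · · · · · · · ·
T1:
  2·area = 24
  edge (4, 0)→(22, 6): d=(18,6) right/bottom  bias=-1
  edge (22, 6)→(18, 6): d=(-4,0) right/bottom  bias=-1
  edge (18, 6)→(4, 0): d=(-14,-6) top-left  bias=+0
    (3,0)@(7, 1): e=[0,20,4] → ·  [on edge]
    (5,1)@(11, 3): e=[12,12,0] → █  [on edge]
    (6,1)@(13, 3): e=[0,12,12] → ·  [on edge]
    (5,2)@(11, 5): e=[48,4,-28] → ·
    (8,2)@(17, 5): e=[12,4,8] → █
    (9,2)@(19, 5): e=[0,4,20] → ·  [on edge]
    (8,3)@(17, 7): e=[48,-4,-20] → ·
  covered (2 px):
    · · · · · · · · · · · ·
    · · · · · █ · · · · · ·
    · · · · · · · · █ · · ·
    · · · · · · · · · · · ·

Result: [4,8,12]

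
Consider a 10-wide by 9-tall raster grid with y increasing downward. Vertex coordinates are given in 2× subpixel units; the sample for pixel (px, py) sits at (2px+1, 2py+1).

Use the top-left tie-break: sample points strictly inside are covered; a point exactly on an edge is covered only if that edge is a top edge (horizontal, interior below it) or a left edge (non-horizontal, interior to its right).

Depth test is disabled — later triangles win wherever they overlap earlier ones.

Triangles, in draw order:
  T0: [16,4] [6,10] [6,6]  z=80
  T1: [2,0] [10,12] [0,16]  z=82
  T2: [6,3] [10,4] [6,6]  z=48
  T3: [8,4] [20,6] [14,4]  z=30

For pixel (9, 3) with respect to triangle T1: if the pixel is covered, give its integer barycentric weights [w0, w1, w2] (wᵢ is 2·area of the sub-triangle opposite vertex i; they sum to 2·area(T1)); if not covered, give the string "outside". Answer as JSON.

T0:
  2·area = 40
  edge (16, 4)→(6, 10): d=(-10,6) right/bottom  bias=-1
  edge (6, 10)→(6, 6): d=(0,-4) top-left  bias=+0
  edge (6, 6)→(16, 4): d=(10,-2) top-left  bias=+0
    (5,2)@(11, 5): e=[20,20,0] → X  [on edge]
    (6,2)@(13, 5): e=[8,28,4] → X
    (7,2)@(15, 5): e=[-4,36,8] → .
    (0,3)@(1, 7): e=[60,-20,0] → .  [on edge]
    (3,3)@(7, 7): e=[24,4,12] → X
    (4,3)@(9, 7): e=[12,12,16] → X
    (5,3)@(11, 7): e=[0,20,20] → .  [on edge]
    (6,3)@(13, 7): e=[-12,28,24] → .
    (3,4)@(7, 9): e=[4,4,32] → X
    (4,4)@(9, 9): e=[-8,12,36] → .
    (3,5)@(7, 11): e=[-16,4,52] → .
    (0,6)@(1, 13): e=[0,-20,60] → .  [on edge]
  covered (5 px):
    . . . . . . . . . .
    . . . . . . . . . .
    . . . . . X X . . .
    . . . X X . . . . .
    . . . X . . . . . .
    . . . . . . . . . .
    . . . . . . . . . .
    . . . . . . . . . .
    . . . . . . . . . .
T1:
  2·area = 152
  edge (2, 0)→(10, 12): d=(8,12) right/bottom  bias=-1
  edge (10, 12)→(0, 16): d=(-10,4) right/bottom  bias=-1
  edge (0, 16)→(2, 0): d=(2,-16) top-left  bias=+0
    (1,1)@(3, 3): e=[12,118,22] → X
    (2,1)@(5, 3): e=[-12,110,54] → .
    (1,2)@(3, 5): e=[28,98,26] → X
    (2,2)@(5, 5): e=[4,90,58] → X
    (3,2)@(7, 5): e=[-20,82,90] → .
    (1,3)@(3, 7): e=[44,78,30] → X
    (3,3)@(7, 7): e=[-4,62,94] → .
    (0,4)@(1, 9): e=[84,66,2] → X
    (3,4)@(7, 9): e=[12,42,98] → X
    (4,4)@(9, 9): e=[-12,34,130] → .
    (0,5)@(1, 11): e=[100,46,6] → X
    (4,5)@(9, 11): e=[4,14,134] → X
  covered (19 px):
    . . . . . . . . . .
    . X . . . . . . . .
    . X X . . . . . . .
    . X X . . . . . . .
    X X X X . . . . . .
    X X X X X . . . . .
    X X X X . . . . . .
    X . . . . . . . . .
    . . . . . . . . . .
T2:
  2·area = 12
  edge (6, 3)→(10, 4): d=(4,1) right/bottom  bias=-1
  edge (10, 4)→(6, 6): d=(-4,2) right/bottom  bias=-1
  edge (6, 6)→(6, 3): d=(0,-3) top-left  bias=+0
    (3,2)@(7, 5): e=[7,2,3] → X
    (4,2)@(9, 5): e=[5,-2,9] → .
    (3,3)@(7, 7): e=[15,-6,3] → .
  covered (1 px):
    . . . . . . . . . .
    . . . . . . . . . .
    . . . X . . . . . .
    . . . . . . . . . .
    . . . . . . . . . .
    . . . . . . . . . .
    . . . . . . . . . .
    . . . . . . . . . .
    . . . . . . . . . .
T3:
  2·area = 12  (B↔C swapped to make it positive)
  edge (8, 4)→(14, 4): d=(6,0) top-left  bias=+0
  edge (14, 4)→(20, 6): d=(6,2) right/bottom  bias=-1
  edge (20, 6)→(8, 4): d=(-12,-2) top-left  bias=+0
    (2,0)@(5, 1): e=[-18,0,30] → .  [on edge]
    (5,1)@(11, 3): e=[-6,0,18] → .  [on edge]
    (7,2)@(15, 5): e=[6,4,2] → X
    (8,2)@(17, 5): e=[6,0,6] → .  [on edge]
    (7,3)@(15, 7): e=[18,16,-22] → .
  covered (1 px):
    . . . . . . . . . .
    . . . . . . . . . .
    . . . . . . . X . .
    . . . . . . . . . .
    . . . . . . . . . .
    . . . . . . . . . .
    . . . . . . . . . .
    . . . . . . . . . .
    . . . . . . . . . .

Result: "outside"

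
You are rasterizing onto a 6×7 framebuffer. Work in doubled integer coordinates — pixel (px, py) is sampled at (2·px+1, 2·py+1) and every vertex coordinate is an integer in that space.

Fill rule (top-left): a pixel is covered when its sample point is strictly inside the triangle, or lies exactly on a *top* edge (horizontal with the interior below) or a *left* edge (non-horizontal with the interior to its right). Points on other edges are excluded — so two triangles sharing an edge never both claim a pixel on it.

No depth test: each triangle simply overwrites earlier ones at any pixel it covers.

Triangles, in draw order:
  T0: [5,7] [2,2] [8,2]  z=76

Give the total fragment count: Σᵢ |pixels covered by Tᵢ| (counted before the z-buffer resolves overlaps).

T0:
  2·area = 30
  edge (5, 7)→(2, 2): d=(-3,-5) top-left  bias=+0
  edge (2, 2)→(8, 2): d=(6,0) top-left  bias=+0
  edge (8, 2)→(5, 7): d=(-3,5) right/bottom  bias=-1
    (1,1)@(3, 3): e=[2,6,22] → █
    (2,1)@(5, 3): e=[12,6,12] → █
    (3,1)@(7, 3): e=[22,6,2] → █
    (4,1)@(9, 3): e=[32,6,-8] → ·
    (1,2)@(3, 5): e=[-4,18,16] → ·
    (2,2)@(5, 5): e=[6,18,6] → █
    (3,2)@(7, 5): e=[16,18,-4] → ·
    (2,3)@(5, 7): e=[0,30,0] → ·  [on edge]
  covered (4 px):
    · · · · · ·
    · █ █ █ · ·
    · · █ · · ·
    · · · · · ·
    · · · · · ·
    · · · · · ·
    · · · · · ·

Final: 4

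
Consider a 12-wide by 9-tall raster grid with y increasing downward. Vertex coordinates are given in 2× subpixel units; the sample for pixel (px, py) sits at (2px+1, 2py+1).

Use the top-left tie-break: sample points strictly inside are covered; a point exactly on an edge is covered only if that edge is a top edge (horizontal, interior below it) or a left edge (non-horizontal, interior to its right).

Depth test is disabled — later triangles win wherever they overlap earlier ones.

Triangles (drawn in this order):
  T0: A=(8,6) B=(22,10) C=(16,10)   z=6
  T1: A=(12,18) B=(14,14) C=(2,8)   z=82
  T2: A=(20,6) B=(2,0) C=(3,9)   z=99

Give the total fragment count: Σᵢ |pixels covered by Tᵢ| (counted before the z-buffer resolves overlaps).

T0:
  2·area = 24
  edge (8, 6)→(22, 10): d=(14,4) right/bottom  bias=-1
  edge (22, 10)→(16, 10): d=(-6,0) right/bottom  bias=-1
  edge (16, 10)→(8, 6): d=(-8,-4) top-left  bias=+0
    (5,3)@(11, 7): e=[2,18,4] → █
    (6,3)@(13, 7): e=[-6,18,12] → ·
    (5,4)@(11, 9): e=[30,6,-12] → ·
    (7,4)@(15, 9): e=[14,6,4] → █
    (8,4)@(17, 9): e=[6,6,12] → █
    (9,4)@(19, 9): e=[-2,6,20] → ·
    (7,5)@(15, 11): e=[42,-6,-12] → ·
    (8,5)@(17, 11): e=[34,-6,-4] → ·
  covered (3 px):
    · · · · · · · · · · · ·
    · · · · · · · · · · · ·
    · · · · · · · · · · · ·
    · · · · · █ · · · · · ·
    · · · · · · · █ █ · · ·
    · · · · · · · · · · · ·
    · · · · · · · · · · · ·
    · · · · · · · · · · · ·
    · · · · · · · · · · · ·
T1:
  2·area = 60  (B↔C swapped to make it positive)
  edge (12, 18)→(2, 8): d=(-10,-10) top-left  bias=+0
  edge (2, 8)→(14, 14): d=(12,6) right/bottom  bias=-1
  edge (14, 14)→(12, 18): d=(-2,4) right/bottom  bias=-1
    (0,3)@(1, 7): e=[0,-6,66] → ·  [on edge]
    (1,4)@(3, 9): e=[0,6,54] → █  [on edge]
    (2,4)@(5, 9): e=[20,-6,46] → ·
    (1,5)@(3, 11): e=[-20,30,50] → ·
    (2,5)@(5, 11): e=[0,18,42] → █  [on edge]
    (3,5)@(7, 11): e=[20,6,34] → █
    (4,5)@(9, 11): e=[40,-6,26] → ·
    (2,6)@(5, 13): e=[-20,42,38] → ·
    (3,6)@(7, 13): e=[0,30,30] → █  [on edge]
    (4,6)@(9, 13): e=[20,18,22] → █
    (5,6)@(11, 13): e=[40,6,14] → █
    (6,6)@(13, 13): e=[60,-6,6] → ·
    (4,7)@(9, 15): e=[0,42,18] → █  [on edge]
    (5,8)@(11, 17): e=[0,54,6] → █  [on edge]
  covered (10 px):
    · · · · · · · · · · · ·
    · · · · · · · · · · · ·
    · · · · · · · · · · · ·
    · · · · · · · · · · · ·
    · █ · · · · · · · · · ·
    · · █ █ · · · · · · · ·
    · · · █ █ █ · · · · · ·
    · · · · █ █ █ · · · · ·
    · · · · · █ · · · · · ·
T2:
  2·area = 156  (B↔C swapped to make it positive)
  edge (20, 6)→(3, 9): d=(-17,3) right/bottom  bias=-1
  edge (3, 9)→(2, 0): d=(-1,-9) top-left  bias=+0
  edge (2, 0)→(20, 6): d=(18,6) right/bottom  bias=-1
    (1,0)@(3, 1): e=[136,8,12] → █
    (2,0)@(5, 1): e=[130,26,0] → ·  [on edge]
    (1,1)@(3, 3): e=[102,6,48] → █
    (2,1)@(5, 3): e=[96,24,36] → █
    (3,1)@(7, 3): e=[90,42,24] → █
    (4,1)@(9, 3): e=[84,60,12] → █
    (5,1)@(11, 3): e=[78,78,0] → ·  [on edge]
    (1,2)@(3, 5): e=[68,4,84] → █
    (5,2)@(11, 5): e=[44,76,36] → █
    (6,2)@(13, 5): e=[38,94,24] → █
    (7,2)@(15, 5): e=[32,112,12] → █
    (8,2)@(17, 5): e=[26,130,0] → ·  [on edge]
    (11,3)@(23, 7): e=[-26,182,0] → ·  [on edge]
    (1,4)@(3, 9): e=[0,0,156] → ·  [on edge]
  covered (18 px):
    · █ · · · · · · · · · ·
    · █ █ █ █ · · · · · · ·
    · █ █ █ █ █ █ █ · · · ·
    · █ █ █ █ █ █ · · · · ·
    · · · · · · · · · · · ·
    · · · · · · · · · · · ·
    · · · · · · · · · · · ·
    · · · · · · · · · · · ·
    · · · · · · · · · · · ·

Answer: 31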